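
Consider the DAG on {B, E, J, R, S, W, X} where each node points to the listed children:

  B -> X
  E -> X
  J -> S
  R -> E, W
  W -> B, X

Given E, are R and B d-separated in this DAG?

We examine all 4 paths between R and B:
Path 1: R → E → X ← W → B
  E is a chain here and E is conditioned on, so the path is blocked at E.
Path 2: R → E → X ← B
  E is a chain here and E is conditioned on, so the path is blocked at E.
Path 3: R → W → B
  W is a chain and W is not conditioned on — no node blocks this path, so it is active.
Path 4: R → W → X ← B
  X is a collider here and neither X nor any of its descendants is conditioned on, so the collider stays closed — the path is blocked at X.
Because an active path exists, R and B are not d-separated.

No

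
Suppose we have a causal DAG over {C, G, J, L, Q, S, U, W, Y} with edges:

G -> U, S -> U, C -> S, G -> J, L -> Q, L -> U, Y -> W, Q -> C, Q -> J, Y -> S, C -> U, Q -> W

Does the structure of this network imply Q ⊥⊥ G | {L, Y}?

We examine all 6 paths between Q and G:
  1. Q → J ← G — J:collider[blocks] ⇒ blocked
  2. Q → C → S → U ← G — C:chain[open]; S:chain[open]; U:collider[blocks] ⇒ blocked
  3. Q → C → U ← G — C:chain[open]; U:collider[blocks] ⇒ blocked
  4. Q → W ← Y → S ← C → U ← G — W:collider[blocks]; Y:fork[blocks]; S:collider[blocks]; C:fork[open]; U:collider[blocks] ⇒ blocked
  5. Q → W ← Y → S → U ← G — W:collider[blocks]; Y:fork[blocks]; S:chain[open]; U:collider[blocks] ⇒ blocked
  6. Q ← L → U ← G — L:fork[blocks]; U:collider[blocks] ⇒ blocked
Since every path is blocked, d-separation holds.

Yes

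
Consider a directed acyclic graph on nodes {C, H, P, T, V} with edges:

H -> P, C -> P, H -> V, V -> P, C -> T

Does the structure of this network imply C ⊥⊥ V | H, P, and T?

No

There are 2 undirected paths between C and V; checking each against the conditioning set {H, P, T}:
  1. C → P ← H → V — P:collider[open]; H:fork[blocks] ⇒ blocked
  2. C → P ← V — P:collider[open] ⇒ active
Because an active path exists, C and V are not d-separated.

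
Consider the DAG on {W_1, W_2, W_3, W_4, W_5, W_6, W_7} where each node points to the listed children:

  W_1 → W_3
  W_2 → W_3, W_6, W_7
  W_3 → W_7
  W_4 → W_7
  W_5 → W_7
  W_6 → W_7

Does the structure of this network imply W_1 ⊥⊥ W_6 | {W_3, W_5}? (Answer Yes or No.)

No — W_1 and W_6 are not d-separated given {W_3, W_5}.

Enumerating the 4 paths from W_1 to W_6 and testing each for blocking by {W_3, W_5}:
Path 1: W_1 → W_3 → W_7 ← W_6
  W_3 is a chain here and W_3 is conditioned on, so the path is blocked at W_3.
Path 2: W_1 → W_3 → W_7 ← W_2 → W_6
  W_3 is a chain here and W_3 is conditioned on, so the path is blocked at W_3.
Path 3: W_1 → W_3 ← W_2 → W_6
  W_3 is a collider and W_3 is conditioned on, which opens it; W_2 is a fork and W_2 is not conditioned on — no node blocks this path, so it is active.
Path 4: W_1 → W_3 ← W_2 → W_7 ← W_6
  W_7 is a collider here and neither W_7 nor any of its descendants is conditioned on, so the collider stays closed — the path is blocked at W_7.
Because an active path exists, W_1 and W_6 are not d-separated.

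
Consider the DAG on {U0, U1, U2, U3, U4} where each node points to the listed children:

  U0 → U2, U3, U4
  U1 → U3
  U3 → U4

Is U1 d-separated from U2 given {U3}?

Enumerating the 2 paths from U1 to U2 and testing each for blocking by {U3}:
Path 1: U1 → U3 ← U0 → U2
  U3 is a collider and U3 is conditioned on, which opens it; U0 is a fork and U0 is not conditioned on — no node blocks this path, so it is active.
Path 2: U1 → U3 → U4 ← U0 → U2
  U3 is a chain here and U3 is conditioned on, so the path is blocked at U3.
Since the path U1 → U3 ← U0 → U2 is active, U1 and U2 are not d-separated given {U3}.

No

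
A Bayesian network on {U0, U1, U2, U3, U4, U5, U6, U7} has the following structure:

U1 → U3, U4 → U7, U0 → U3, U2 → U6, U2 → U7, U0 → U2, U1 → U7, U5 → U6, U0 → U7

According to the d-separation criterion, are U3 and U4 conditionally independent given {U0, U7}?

3 paths connect U3 and U4; each must be blocked for d-separation to hold:
Path 1: U3 ← U1 → U7 ← U4
  U1 is a fork and U1 is not conditioned on; U7 is a collider and U7 is conditioned on, which opens it — no node blocks this path, so it is active.
Path 2: U3 ← U0 → U2 → U7 ← U4
  U0 is a fork here and U0 is conditioned on, so the path is blocked at U0.
Path 3: U3 ← U0 → U7 ← U4
  U0 is a fork here and U0 is conditioned on, so the path is blocked at U0.
Because an active path exists, U3 and U4 are not d-separated.

No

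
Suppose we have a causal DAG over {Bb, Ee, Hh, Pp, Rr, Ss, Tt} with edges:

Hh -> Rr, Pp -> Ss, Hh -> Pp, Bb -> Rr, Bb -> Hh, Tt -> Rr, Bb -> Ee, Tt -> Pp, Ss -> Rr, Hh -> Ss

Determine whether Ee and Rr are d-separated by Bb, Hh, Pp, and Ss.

There are 6 undirected paths between Ee and Rr; checking each against the conditioning set {Bb, Hh, Pp, Ss}:
Path 1: Ee ← Bb → Rr
  Bb is a fork here and Bb is conditioned on, so the path is blocked at Bb.
Path 2: Ee ← Bb → Hh → Ss ← Pp ← Tt → Rr
  Bb is a fork here and Bb is conditioned on, so the path is blocked at Bb.
Path 3: Ee ← Bb → Hh → Ss → Rr
  Bb is a fork here and Bb is conditioned on, so the path is blocked at Bb.
Path 4: Ee ← Bb → Hh → Pp → Ss → Rr
  Bb is a fork here and Bb is conditioned on, so the path is blocked at Bb.
Path 5: Ee ← Bb → Hh → Pp ← Tt → Rr
  Bb is a fork here and Bb is conditioned on, so the path is blocked at Bb.
Path 6: Ee ← Bb → Hh → Rr
  Bb is a fork here and Bb is conditioned on, so the path is blocked at Bb.
All paths are blocked; Ee ⊥ Rr | {Bb, Hh, Pp, Ss} holds.

Yes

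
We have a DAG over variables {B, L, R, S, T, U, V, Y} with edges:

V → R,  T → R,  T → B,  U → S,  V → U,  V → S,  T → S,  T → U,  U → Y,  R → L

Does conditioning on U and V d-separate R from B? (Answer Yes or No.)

There are 5 undirected paths between R and B; checking each against the conditioning set {U, V}:
  1. R ← T → B — T:fork[open] ⇒ active
  2. R ← V → S ← T → B — V:fork[blocks]; S:collider[blocks]; T:fork[open] ⇒ blocked
  3. R ← V → S ← U ← T → B — V:fork[blocks]; S:collider[blocks]; U:chain[blocks]; T:fork[open] ⇒ blocked
  4. R ← V → U → S ← T → B — V:fork[blocks]; U:chain[blocks]; S:collider[blocks]; T:fork[open] ⇒ blocked
  5. R ← V → U ← T → B — V:fork[blocks]; U:collider[open]; T:fork[open] ⇒ blocked
Because an active path exists, R and B are not d-separated.

No — R and B are not d-separated given {U, V}.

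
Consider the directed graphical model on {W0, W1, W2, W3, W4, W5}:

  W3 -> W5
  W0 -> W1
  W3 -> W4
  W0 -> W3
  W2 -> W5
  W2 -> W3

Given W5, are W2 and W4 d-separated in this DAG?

No

Enumerating the 2 paths from W2 to W4 and testing each for blocking by {W5}:
Path 1: W2 → W5 ← W3 → W4
  W5 is a collider and W5 is conditioned on, which opens it; W3 is a fork and W3 is not conditioned on — no node blocks this path, so it is active.
Path 2: W2 → W3 → W4
  W3 is a chain and W3 is not conditioned on — no node blocks this path, so it is active.
Since the path W2 → W5 ← W3 → W4 is active, W2 and W4 are not d-separated given {W5}.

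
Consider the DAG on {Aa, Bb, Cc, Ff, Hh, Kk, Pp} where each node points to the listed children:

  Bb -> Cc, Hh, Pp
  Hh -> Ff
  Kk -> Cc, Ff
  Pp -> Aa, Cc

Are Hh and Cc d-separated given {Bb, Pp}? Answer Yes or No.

We examine all 3 paths between Hh and Cc:
Path 1: Hh ← Bb → Cc
  Bb is a fork here and Bb is conditioned on, so the path is blocked at Bb.
Path 2: Hh ← Bb → Pp → Cc
  Bb is a fork here and Bb is conditioned on, so the path is blocked at Bb.
Path 3: Hh → Ff ← Kk → Cc
  Ff is a collider here and neither Ff nor any of its descendants is conditioned on, so the collider stays closed — the path is blocked at Ff.
All paths are blocked; Hh ⊥ Cc | {Bb, Pp} holds.

Yes — Hh and Cc are d-separated given {Bb, Pp}.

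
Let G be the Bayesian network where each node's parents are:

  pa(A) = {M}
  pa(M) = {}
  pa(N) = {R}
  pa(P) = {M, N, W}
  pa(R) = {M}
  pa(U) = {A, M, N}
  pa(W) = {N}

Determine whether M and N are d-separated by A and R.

Yes

5 paths connect M and N; each must be blocked for d-separation to hold:
Path 1: M → U ← N
  U is a collider here and neither U nor any of its descendants is conditioned on, so the collider stays closed — the path is blocked at U.
Path 2: M → R → N
  R is a chain here and R is conditioned on, so the path is blocked at R.
Path 3: M → P ← W ← N
  P is a collider here and neither P nor any of its descendants is conditioned on, so the collider stays closed — the path is blocked at P.
Path 4: M → P ← N
  P is a collider here and neither P nor any of its descendants is conditioned on, so the collider stays closed — the path is blocked at P.
Path 5: M → A → U ← N
  A is a chain here and A is conditioned on, so the path is blocked at A.
Since every path is blocked, d-separation holds.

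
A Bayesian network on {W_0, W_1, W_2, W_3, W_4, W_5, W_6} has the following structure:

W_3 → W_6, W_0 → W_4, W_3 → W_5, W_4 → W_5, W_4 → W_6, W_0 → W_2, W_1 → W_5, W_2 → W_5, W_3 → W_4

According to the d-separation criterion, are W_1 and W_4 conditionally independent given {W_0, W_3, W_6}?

Yes — W_1 and W_4 are d-separated given {W_0, W_3, W_6}.

We examine all 4 paths between W_1 and W_4:
Path 1: W_1 → W_5 ← W_3 → W_4
  W_5 is a collider here and neither W_5 nor any of its descendants is conditioned on, so the collider stays closed — the path is blocked at W_5.
Path 2: W_1 → W_5 ← W_3 → W_6 ← W_4
  W_5 is a collider here and neither W_5 nor any of its descendants is conditioned on, so the collider stays closed — the path is blocked at W_5.
Path 3: W_1 → W_5 ← W_4
  W_5 is a collider here and neither W_5 nor any of its descendants is conditioned on, so the collider stays closed — the path is blocked at W_5.
Path 4: W_1 → W_5 ← W_2 ← W_0 → W_4
  W_5 is a collider here and neither W_5 nor any of its descendants is conditioned on, so the collider stays closed — the path is blocked at W_5.
Every path is blocked, so W_1 and W_4 are d-separated given {W_0, W_3, W_6}.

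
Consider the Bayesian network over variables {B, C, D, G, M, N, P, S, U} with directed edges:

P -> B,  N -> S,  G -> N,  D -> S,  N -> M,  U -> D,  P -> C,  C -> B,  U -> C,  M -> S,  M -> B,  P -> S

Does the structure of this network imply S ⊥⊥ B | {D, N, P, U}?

There are 6 undirected paths between S and B; checking each against the conditioning set {D, N, P, U}:
  1. S ← M → B — M:fork[open] ⇒ active
  2. S ← N → M → B — N:fork[blocks]; M:chain[open] ⇒ blocked
  3. S ← P → C → B — P:fork[blocks]; C:chain[open] ⇒ blocked
  4. S ← P → B — P:fork[blocks] ⇒ blocked
  5. S ← D ← U → C → B — D:chain[blocks]; U:fork[blocks]; C:chain[open] ⇒ blocked
  6. S ← D ← U → C ← P → B — D:chain[blocks]; U:fork[blocks]; C:collider[blocks]; P:fork[blocks] ⇒ blocked
Since the path S ← M → B is active, S and B are not d-separated given {D, N, P, U}.

No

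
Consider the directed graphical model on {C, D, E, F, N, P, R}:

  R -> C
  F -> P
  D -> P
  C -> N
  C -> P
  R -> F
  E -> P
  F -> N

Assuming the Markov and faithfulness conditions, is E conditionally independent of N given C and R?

We examine all 4 paths between E and N:
Path 1: E → P ← F ← R → C → N
  P is a collider here and neither P nor any of its descendants is conditioned on, so the collider stays closed — the path is blocked at P.
Path 2: E → P ← F → N
  P is a collider here and neither P nor any of its descendants is conditioned on, so the collider stays closed — the path is blocked at P.
Path 3: E → P ← C ← R → F → N
  P is a collider here and neither P nor any of its descendants is conditioned on, so the collider stays closed — the path is blocked at P.
Path 4: E → P ← C → N
  P is a collider here and neither P nor any of its descendants is conditioned on, so the collider stays closed — the path is blocked at P.
All paths are blocked; E ⊥ N | {C, R} holds.

Yes — E and N are d-separated given {C, R}.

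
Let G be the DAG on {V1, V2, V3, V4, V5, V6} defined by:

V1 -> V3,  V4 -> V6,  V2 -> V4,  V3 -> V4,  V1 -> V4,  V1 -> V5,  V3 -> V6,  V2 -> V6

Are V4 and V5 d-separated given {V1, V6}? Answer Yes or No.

Yes

Enumerating the 4 paths from V4 to V5 and testing each for blocking by {V1, V6}:
  1. V4 ← V2 → V6 ← V3 ← V1 → V5 — V2:fork[open]; V6:collider[open]; V3:chain[open]; V1:fork[blocks] ⇒ blocked
  2. V4 → V6 ← V3 ← V1 → V5 — V6:collider[open]; V3:chain[open]; V1:fork[blocks] ⇒ blocked
  3. V4 ← V1 → V5 — V1:fork[blocks] ⇒ blocked
  4. V4 ← V3 ← V1 → V5 — V3:chain[open]; V1:fork[blocks] ⇒ blocked
Every path is blocked, so V4 and V5 are d-separated given {V1, V6}.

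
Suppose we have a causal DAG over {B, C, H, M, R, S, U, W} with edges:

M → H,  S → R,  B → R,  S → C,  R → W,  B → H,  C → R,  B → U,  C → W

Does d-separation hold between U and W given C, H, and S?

We examine all 3 paths between U and W:
Path 1: U ← B → R → W
  B is a fork and B is not conditioned on; R is a chain and R is not conditioned on — no node blocks this path, so it is active.
Path 2: U ← B → R ← C → W
  R is a collider here and neither R nor any of its descendants is conditioned on, so the collider stays closed — the path is blocked at R.
Path 3: U ← B → R ← S → C → W
  R is a collider here and neither R nor any of its descendants is conditioned on, so the collider stays closed — the path is blocked at R.
Since the path U ← B → R → W is active, U and W are not d-separated given {C, H, S}.

No — U and W are not d-separated given {C, H, S}.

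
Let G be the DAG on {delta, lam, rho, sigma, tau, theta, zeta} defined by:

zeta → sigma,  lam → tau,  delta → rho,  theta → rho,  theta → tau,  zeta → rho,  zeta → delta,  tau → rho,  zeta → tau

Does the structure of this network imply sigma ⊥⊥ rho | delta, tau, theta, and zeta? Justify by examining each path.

Yes

We examine all 4 paths between sigma and rho:
  1. sigma ← zeta → delta → rho — zeta:fork[blocks]; delta:chain[blocks] ⇒ blocked
  2. sigma ← zeta → tau ← theta → rho — zeta:fork[blocks]; tau:collider[open]; theta:fork[blocks] ⇒ blocked
  3. sigma ← zeta → tau → rho — zeta:fork[blocks]; tau:chain[blocks] ⇒ blocked
  4. sigma ← zeta → rho — zeta:fork[blocks] ⇒ blocked
All paths are blocked; sigma ⊥ rho | {delta, tau, theta, zeta} holds.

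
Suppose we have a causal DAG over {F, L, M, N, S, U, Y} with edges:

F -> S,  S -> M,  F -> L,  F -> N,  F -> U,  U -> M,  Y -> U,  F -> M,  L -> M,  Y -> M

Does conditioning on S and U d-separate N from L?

Enumerating the 5 paths from N to L and testing each for blocking by {S, U}:
  1. N ← F → S → M ← L — F:fork[open]; S:chain[blocks]; M:collider[blocks] ⇒ blocked
  2. N ← F → U ← Y → M ← L — F:fork[open]; U:collider[open]; Y:fork[open]; M:collider[blocks] ⇒ blocked
  3. N ← F → U → M ← L — F:fork[open]; U:chain[blocks]; M:collider[blocks] ⇒ blocked
  4. N ← F → M ← L — F:fork[open]; M:collider[blocks] ⇒ blocked
  5. N ← F → L — F:fork[open] ⇒ active
At least one path is unblocked, so d-separation fails.

No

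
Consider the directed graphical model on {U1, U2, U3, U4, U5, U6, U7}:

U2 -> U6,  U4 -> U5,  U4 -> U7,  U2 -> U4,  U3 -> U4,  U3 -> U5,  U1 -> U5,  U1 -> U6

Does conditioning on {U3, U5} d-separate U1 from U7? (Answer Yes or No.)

No

Enumerating the 3 paths from U1 to U7 and testing each for blocking by {U3, U5}:
  1. U1 → U5 ← U3 → U4 → U7 — U5:collider[open]; U3:fork[blocks]; U4:chain[open] ⇒ blocked
  2. U1 → U5 ← U4 → U7 — U5:collider[open]; U4:fork[open] ⇒ active
  3. U1 → U6 ← U2 → U4 → U7 — U6:collider[blocks]; U2:fork[open]; U4:chain[open] ⇒ blocked
Because an active path exists, U1 and U7 are not d-separated.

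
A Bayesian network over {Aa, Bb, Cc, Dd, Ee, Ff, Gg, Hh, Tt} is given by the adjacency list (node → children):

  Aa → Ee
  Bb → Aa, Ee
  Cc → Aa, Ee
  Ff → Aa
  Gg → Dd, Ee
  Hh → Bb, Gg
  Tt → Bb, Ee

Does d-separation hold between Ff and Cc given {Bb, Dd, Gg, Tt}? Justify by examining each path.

5 paths connect Ff and Cc; each must be blocked for d-separation to hold:
  1. Ff → Aa → Ee ← Cc — Aa:chain[open]; Ee:collider[blocks] ⇒ blocked
  2. Ff → Aa ← Cc — Aa:collider[blocks] ⇒ blocked
  3. Ff → Aa ← Bb → Ee ← Cc — Aa:collider[blocks]; Bb:fork[blocks]; Ee:collider[blocks] ⇒ blocked
  4. Ff → Aa ← Bb ← Tt → Ee ← Cc — Aa:collider[blocks]; Bb:chain[blocks]; Tt:fork[blocks]; Ee:collider[blocks] ⇒ blocked
  5. Ff → Aa ← Bb ← Hh → Gg → Ee ← Cc — Aa:collider[blocks]; Bb:chain[blocks]; Hh:fork[open]; Gg:chain[blocks]; Ee:collider[blocks] ⇒ blocked
Every path is blocked, so Ff and Cc are d-separated given {Bb, Dd, Gg, Tt}.

Yes — Ff and Cc are d-separated given {Bb, Dd, Gg, Tt}.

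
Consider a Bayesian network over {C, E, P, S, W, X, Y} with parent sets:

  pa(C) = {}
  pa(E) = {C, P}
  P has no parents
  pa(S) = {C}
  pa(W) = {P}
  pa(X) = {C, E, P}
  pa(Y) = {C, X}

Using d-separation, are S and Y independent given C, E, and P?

We examine all 4 paths between S and Y:
Path 1: S ← C → E ← P → X → Y
  C is a fork here and C is conditioned on, so the path is blocked at C.
Path 2: S ← C → E → X → Y
  C is a fork here and C is conditioned on, so the path is blocked at C.
Path 3: S ← C → Y
  C is a fork here and C is conditioned on, so the path is blocked at C.
Path 4: S ← C → X → Y
  C is a fork here and C is conditioned on, so the path is blocked at C.
All paths are blocked; S ⊥ Y | {C, E, P} holds.

Yes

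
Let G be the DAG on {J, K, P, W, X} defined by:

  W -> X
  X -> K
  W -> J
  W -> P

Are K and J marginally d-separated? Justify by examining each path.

Only one path connects K and J:
  1. K ← X ← W → J — X:chain[open]; W:fork[open] ⇒ active
Since the path K ← X ← W → J is active, K and J are not d-separated given ∅.

No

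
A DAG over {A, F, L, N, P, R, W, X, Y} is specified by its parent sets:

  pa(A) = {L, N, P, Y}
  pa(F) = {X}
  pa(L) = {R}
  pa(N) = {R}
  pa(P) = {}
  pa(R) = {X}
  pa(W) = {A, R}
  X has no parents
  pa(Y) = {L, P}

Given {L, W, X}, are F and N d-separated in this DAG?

Yes

We examine all 5 paths between F and N:
Path 1: F ← X → R → L → Y → A ← N
  X is a fork here and X is conditioned on, so the path is blocked at X.
Path 2: F ← X → R → L → Y ← P → A ← N
  X is a fork here and X is conditioned on, so the path is blocked at X.
Path 3: F ← X → R → L → A ← N
  X is a fork here and X is conditioned on, so the path is blocked at X.
Path 4: F ← X → R → N
  X is a fork here and X is conditioned on, so the path is blocked at X.
Path 5: F ← X → R → W ← A ← N
  X is a fork here and X is conditioned on, so the path is blocked at X.
All paths are blocked; F ⊥ N | {L, W, X} holds.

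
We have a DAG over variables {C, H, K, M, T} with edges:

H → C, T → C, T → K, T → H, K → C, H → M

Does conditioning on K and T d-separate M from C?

No — M and C are not d-separated given {K, T}.

We examine all 3 paths between M and C:
Path 1: M ← H → C
  H is a fork and H is not conditioned on — no node blocks this path, so it is active.
Path 2: M ← H ← T → C
  T is a fork here and T is conditioned on, so the path is blocked at T.
Path 3: M ← H ← T → K → C
  T is a fork here and T is conditioned on, so the path is blocked at T.
Because an active path exists, M and C are not d-separated.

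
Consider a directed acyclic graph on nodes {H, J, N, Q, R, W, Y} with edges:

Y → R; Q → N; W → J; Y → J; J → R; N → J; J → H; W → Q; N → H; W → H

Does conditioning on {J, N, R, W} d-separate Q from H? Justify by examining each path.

Enumerating the 6 paths from Q to H and testing each for blocking by {J, N, R, W}:
Path 1: Q ← W → J → H
  W is a fork here and W is conditioned on, so the path is blocked at W.
Path 2: Q ← W → J ← N → H
  W is a fork here and W is conditioned on, so the path is blocked at W.
Path 3: Q ← W → H
  W is a fork here and W is conditioned on, so the path is blocked at W.
Path 4: Q → N → J → H
  N is a chain here and N is conditioned on, so the path is blocked at N.
Path 5: Q → N → J ← W → H
  N is a chain here and N is conditioned on, so the path is blocked at N.
Path 6: Q → N → H
  N is a chain here and N is conditioned on, so the path is blocked at N.
Since every path is blocked, d-separation holds.

Yes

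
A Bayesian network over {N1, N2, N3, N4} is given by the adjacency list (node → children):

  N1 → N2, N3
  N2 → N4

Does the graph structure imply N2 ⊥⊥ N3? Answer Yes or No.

No — N2 and N3 are not d-separated given ∅.

Only one path connects N2 and N3:
Path 1: N2 ← N1 → N3
  N1 is a fork and N1 is not conditioned on — no node blocks this path, so it is active.
Since the path N2 ← N1 → N3 is active, N2 and N3 are not d-separated given ∅.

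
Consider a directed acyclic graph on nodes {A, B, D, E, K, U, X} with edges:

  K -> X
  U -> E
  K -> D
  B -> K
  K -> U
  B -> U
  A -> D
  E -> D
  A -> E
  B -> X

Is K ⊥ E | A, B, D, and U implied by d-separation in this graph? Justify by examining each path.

There are 5 undirected paths between K and E; checking each against the conditioning set {A, B, D, U}:
Path 1: K ← B → U → E
  B is a fork here and B is conditioned on, so the path is blocked at B.
Path 2: K → U → E
  U is a chain here and U is conditioned on, so the path is blocked at U.
Path 3: K → X ← B → U → E
  X is a collider here and neither X nor any of its descendants is conditioned on, so the collider stays closed — the path is blocked at X.
Path 4: K → D ← E
  D is a collider and D is conditioned on, which opens it — no node blocks this path, so it is active.
Path 5: K → D ← A → E
  A is a fork here and A is conditioned on, so the path is blocked at A.
Because an active path exists, K and E are not d-separated.

No — K and E are not d-separated given {A, B, D, U}.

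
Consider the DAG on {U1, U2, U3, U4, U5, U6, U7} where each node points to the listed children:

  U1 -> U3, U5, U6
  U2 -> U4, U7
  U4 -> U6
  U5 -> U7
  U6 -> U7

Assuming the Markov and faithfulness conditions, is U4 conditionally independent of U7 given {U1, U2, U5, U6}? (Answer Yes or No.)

Yes — U4 and U7 are d-separated given {U1, U2, U5, U6}.

We examine all 3 paths between U4 and U7:
Path 1: U4 ← U2 → U7
  U2 is a fork here and U2 is conditioned on, so the path is blocked at U2.
Path 2: U4 → U6 ← U1 → U5 → U7
  U1 is a fork here and U1 is conditioned on, so the path is blocked at U1.
Path 3: U4 → U6 → U7
  U6 is a chain here and U6 is conditioned on, so the path is blocked at U6.
Every path is blocked, so U4 and U7 are d-separated given {U1, U2, U5, U6}.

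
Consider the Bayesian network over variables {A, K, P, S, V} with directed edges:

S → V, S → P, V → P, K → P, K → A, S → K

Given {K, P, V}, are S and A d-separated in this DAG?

Yes — S and A are d-separated given {K, P, V}.

We examine all 3 paths between S and A:
  1. S → K → A — K:chain[blocks] ⇒ blocked
  2. S → V → P ← K → A — V:chain[blocks]; P:collider[open]; K:fork[blocks] ⇒ blocked
  3. S → P ← K → A — P:collider[open]; K:fork[blocks] ⇒ blocked
Since every path is blocked, d-separation holds.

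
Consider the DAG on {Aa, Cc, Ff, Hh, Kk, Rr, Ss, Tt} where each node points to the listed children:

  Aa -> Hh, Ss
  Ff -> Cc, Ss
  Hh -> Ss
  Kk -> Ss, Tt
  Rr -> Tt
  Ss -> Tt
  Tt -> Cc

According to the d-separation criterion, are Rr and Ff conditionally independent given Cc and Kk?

No

3 paths connect Rr and Ff; each must be blocked for d-separation to hold:
Path 1: Rr → Tt ← Ss ← Ff
  Tt is a collider and its descendant Cc is conditioned on, which opens it; Ss is a chain and Ss is not conditioned on — no node blocks this path, so it is active.
Path 2: Rr → Tt ← Kk → Ss ← Ff
  Kk is a fork here and Kk is conditioned on, so the path is blocked at Kk.
Path 3: Rr → Tt → Cc ← Ff
  Tt is a chain and Tt is not conditioned on; Cc is a collider and Cc is conditioned on, which opens it — no node blocks this path, so it is active.
Since the path Rr → Tt ← Ss ← Ff is active, Rr and Ff are not d-separated given {Cc, Kk}.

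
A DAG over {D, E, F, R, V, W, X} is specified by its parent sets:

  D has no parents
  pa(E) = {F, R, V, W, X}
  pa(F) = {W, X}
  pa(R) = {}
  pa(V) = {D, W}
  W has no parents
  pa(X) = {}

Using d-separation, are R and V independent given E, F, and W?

No

Enumerating the 4 paths from R to V and testing each for blocking by {E, F, W}:
Path 1: R → E ← W → V
  W is a fork here and W is conditioned on, so the path is blocked at W.
Path 2: R → E ← V
  E is a collider and E is conditioned on, which opens it — no node blocks this path, so it is active.
Path 3: R → E ← X → F ← W → V
  W is a fork here and W is conditioned on, so the path is blocked at W.
Path 4: R → E ← F ← W → V
  F is a chain here and F is conditioned on, so the path is blocked at F.
At least one path is unblocked, so d-separation fails.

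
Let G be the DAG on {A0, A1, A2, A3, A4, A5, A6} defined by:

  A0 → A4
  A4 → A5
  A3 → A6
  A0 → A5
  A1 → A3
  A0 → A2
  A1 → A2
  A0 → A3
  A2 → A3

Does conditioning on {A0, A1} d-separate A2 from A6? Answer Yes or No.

No

3 paths connect A2 and A6; each must be blocked for d-separation to hold:
Path 1: A2 → A3 → A6
  A3 is a chain and A3 is not conditioned on — no node blocks this path, so it is active.
Path 2: A2 ← A1 → A3 → A6
  A1 is a fork here and A1 is conditioned on, so the path is blocked at A1.
Path 3: A2 ← A0 → A3 → A6
  A0 is a fork here and A0 is conditioned on, so the path is blocked at A0.
Since the path A2 → A3 → A6 is active, A2 and A6 are not d-separated given {A0, A1}.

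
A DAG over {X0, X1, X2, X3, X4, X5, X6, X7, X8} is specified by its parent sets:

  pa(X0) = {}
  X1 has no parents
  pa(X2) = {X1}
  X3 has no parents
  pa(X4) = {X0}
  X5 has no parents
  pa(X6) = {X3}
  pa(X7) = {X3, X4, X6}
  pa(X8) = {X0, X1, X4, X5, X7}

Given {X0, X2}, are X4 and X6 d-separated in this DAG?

Yes — X4 and X6 are d-separated given {X0, X2}.

We examine all 6 paths between X4 and X6:
Path 1: X4 → X8 ← X7 ← X3 → X6
  X8 is a collider here and neither X8 nor any of its descendants is conditioned on, so the collider stays closed — the path is blocked at X8.
Path 2: X4 → X8 ← X7 ← X6
  X8 is a collider here and neither X8 nor any of its descendants is conditioned on, so the collider stays closed — the path is blocked at X8.
Path 3: X4 ← X0 → X8 ← X7 ← X3 → X6
  X0 is a fork here and X0 is conditioned on, so the path is blocked at X0.
Path 4: X4 ← X0 → X8 ← X7 ← X6
  X0 is a fork here and X0 is conditioned on, so the path is blocked at X0.
Path 5: X4 → X7 ← X3 → X6
  X7 is a collider here and neither X7 nor any of its descendants is conditioned on, so the collider stays closed — the path is blocked at X7.
Path 6: X4 → X7 ← X6
  X7 is a collider here and neither X7 nor any of its descendants is conditioned on, so the collider stays closed — the path is blocked at X7.
Since every path is blocked, d-separation holds.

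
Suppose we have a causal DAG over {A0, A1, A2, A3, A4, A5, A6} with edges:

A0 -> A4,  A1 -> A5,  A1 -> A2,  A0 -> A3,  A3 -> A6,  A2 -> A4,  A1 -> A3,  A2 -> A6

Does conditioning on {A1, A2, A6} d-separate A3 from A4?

3 paths connect A3 and A4; each must be blocked for d-separation to hold:
  1. A3 ← A1 → A2 → A4 — A1:fork[blocks]; A2:chain[blocks] ⇒ blocked
  2. A3 → A6 ← A2 → A4 — A6:collider[open]; A2:fork[blocks] ⇒ blocked
  3. A3 ← A0 → A4 — A0:fork[open] ⇒ active
At least one path is unblocked, so d-separation fails.

No — A3 and A4 are not d-separated given {A1, A2, A6}.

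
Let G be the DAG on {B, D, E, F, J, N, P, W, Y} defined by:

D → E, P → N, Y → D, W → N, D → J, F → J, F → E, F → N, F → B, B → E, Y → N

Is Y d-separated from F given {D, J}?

There are 4 undirected paths between Y and F; checking each against the conditioning set {D, J}:
Path 1: Y → D → E ← F
  D is a chain here and D is conditioned on, so the path is blocked at D.
Path 2: Y → D → E ← B ← F
  D is a chain here and D is conditioned on, so the path is blocked at D.
Path 3: Y → D → J ← F
  D is a chain here and D is conditioned on, so the path is blocked at D.
Path 4: Y → N ← F
  N is a collider here and neither N nor any of its descendants is conditioned on, so the collider stays closed — the path is blocked at N.
Every path is blocked, so Y and F are d-separated given {D, J}.

Yes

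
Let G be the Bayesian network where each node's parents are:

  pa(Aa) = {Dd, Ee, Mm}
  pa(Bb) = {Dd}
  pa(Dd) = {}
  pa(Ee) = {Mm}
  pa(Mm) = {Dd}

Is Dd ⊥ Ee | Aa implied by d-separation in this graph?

4 paths connect Dd and Ee; each must be blocked for d-separation to hold:
Path 1: Dd → Mm → Aa ← Ee
  Mm is a chain and Mm is not conditioned on; Aa is a collider and Aa is conditioned on, which opens it — no node blocks this path, so it is active.
Path 2: Dd → Mm → Ee
  Mm is a chain and Mm is not conditioned on — no node blocks this path, so it is active.
Path 3: Dd → Aa ← Mm → Ee
  Aa is a collider and Aa is conditioned on, which opens it; Mm is a fork and Mm is not conditioned on — no node blocks this path, so it is active.
Path 4: Dd → Aa ← Ee
  Aa is a collider and Aa is conditioned on, which opens it — no node blocks this path, so it is active.
At least one path is unblocked, so d-separation fails.

No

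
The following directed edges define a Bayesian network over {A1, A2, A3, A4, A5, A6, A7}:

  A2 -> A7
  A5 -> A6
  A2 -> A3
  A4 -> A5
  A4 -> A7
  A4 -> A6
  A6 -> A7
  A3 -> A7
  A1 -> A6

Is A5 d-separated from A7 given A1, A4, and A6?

Yes

Enumerating the 4 paths from A5 to A7 and testing each for blocking by {A1, A4, A6}:
Path 1: A5 ← A4 → A7
  A4 is a fork here and A4 is conditioned on, so the path is blocked at A4.
Path 2: A5 ← A4 → A6 → A7
  A4 is a fork here and A4 is conditioned on, so the path is blocked at A4.
Path 3: A5 → A6 ← A4 → A7
  A4 is a fork here and A4 is conditioned on, so the path is blocked at A4.
Path 4: A5 → A6 → A7
  A6 is a chain here and A6 is conditioned on, so the path is blocked at A6.
All paths are blocked; A5 ⊥ A7 | {A1, A4, A6} holds.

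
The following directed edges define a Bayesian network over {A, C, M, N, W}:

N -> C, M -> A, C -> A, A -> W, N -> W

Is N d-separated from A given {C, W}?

No

Enumerating the 2 paths from N to A and testing each for blocking by {C, W}:
Path 1: N → W ← A
  W is a collider and W is conditioned on, which opens it — no node blocks this path, so it is active.
Path 2: N → C → A
  C is a chain here and C is conditioned on, so the path is blocked at C.
Since the path N → W ← A is active, N and A are not d-separated given {C, W}.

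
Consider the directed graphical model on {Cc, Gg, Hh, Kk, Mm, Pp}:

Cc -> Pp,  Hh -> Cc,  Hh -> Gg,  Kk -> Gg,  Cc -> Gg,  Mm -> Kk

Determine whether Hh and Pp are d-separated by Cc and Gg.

We examine all 2 paths between Hh and Pp:
Path 1: Hh → Cc → Pp
  Cc is a chain here and Cc is conditioned on, so the path is blocked at Cc.
Path 2: Hh → Gg ← Cc → Pp
  Cc is a fork here and Cc is conditioned on, so the path is blocked at Cc.
Every path is blocked, so Hh and Pp are d-separated given {Cc, Gg}.

Yes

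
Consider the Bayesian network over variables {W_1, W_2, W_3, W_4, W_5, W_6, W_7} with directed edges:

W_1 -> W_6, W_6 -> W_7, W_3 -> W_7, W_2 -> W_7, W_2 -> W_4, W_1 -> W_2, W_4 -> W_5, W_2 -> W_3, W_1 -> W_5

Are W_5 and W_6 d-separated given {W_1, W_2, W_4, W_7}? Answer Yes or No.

Yes — W_5 and W_6 are d-separated given {W_1, W_2, W_4, W_7}.

We examine all 6 paths between W_5 and W_6:
Path 1: W_5 ← W_1 → W_2 → W_7 ← W_6
  W_1 is a fork here and W_1 is conditioned on, so the path is blocked at W_1.
Path 2: W_5 ← W_1 → W_2 → W_3 → W_7 ← W_6
  W_1 is a fork here and W_1 is conditioned on, so the path is blocked at W_1.
Path 3: W_5 ← W_1 → W_6
  W_1 is a fork here and W_1 is conditioned on, so the path is blocked at W_1.
Path 4: W_5 ← W_4 ← W_2 → W_7 ← W_6
  W_4 is a chain here and W_4 is conditioned on, so the path is blocked at W_4.
Path 5: W_5 ← W_4 ← W_2 ← W_1 → W_6
  W_4 is a chain here and W_4 is conditioned on, so the path is blocked at W_4.
Path 6: W_5 ← W_4 ← W_2 → W_3 → W_7 ← W_6
  W_4 is a chain here and W_4 is conditioned on, so the path is blocked at W_4.
Since every path is blocked, d-separation holds.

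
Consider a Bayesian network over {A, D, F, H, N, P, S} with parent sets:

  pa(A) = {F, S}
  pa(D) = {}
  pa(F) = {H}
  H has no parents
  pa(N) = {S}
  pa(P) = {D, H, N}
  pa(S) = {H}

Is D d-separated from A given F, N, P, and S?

Enumerating the 4 paths from D to A and testing each for blocking by {F, N, P, S}:
Path 1: D → P ← N ← S ← H → F → A
  N is a chain here and N is conditioned on, so the path is blocked at N.
Path 2: D → P ← N ← S → A
  N is a chain here and N is conditioned on, so the path is blocked at N.
Path 3: D → P ← H → F → A
  F is a chain here and F is conditioned on, so the path is blocked at F.
Path 4: D → P ← H → S → A
  S is a chain here and S is conditioned on, so the path is blocked at S.
Since every path is blocked, d-separation holds.

Yes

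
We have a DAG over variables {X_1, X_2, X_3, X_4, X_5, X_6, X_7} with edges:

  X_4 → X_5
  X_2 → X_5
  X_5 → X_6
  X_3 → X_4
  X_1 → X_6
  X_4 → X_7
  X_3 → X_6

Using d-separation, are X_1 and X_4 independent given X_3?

Yes

2 paths connect X_1 and X_4; each must be blocked for d-separation to hold:
Path 1: X_1 → X_6 ← X_3 → X_4
  X_6 is a collider here and neither X_6 nor any of its descendants is conditioned on, so the collider stays closed — the path is blocked at X_6.
Path 2: X_1 → X_6 ← X_5 ← X_4
  X_6 is a collider here and neither X_6 nor any of its descendants is conditioned on, so the collider stays closed — the path is blocked at X_6.
Every path is blocked, so X_1 and X_4 are d-separated given {X_3}.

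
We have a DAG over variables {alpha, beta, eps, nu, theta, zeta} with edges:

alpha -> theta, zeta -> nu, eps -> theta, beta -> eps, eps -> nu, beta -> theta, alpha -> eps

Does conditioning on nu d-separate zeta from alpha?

Enumerating the 3 paths from zeta to alpha and testing each for blocking by {nu}:
  1. zeta → nu ← eps ← alpha — nu:collider[open]; eps:chain[open] ⇒ active
  2. zeta → nu ← eps ← beta → theta ← alpha — nu:collider[open]; eps:chain[open]; beta:fork[open]; theta:collider[blocks] ⇒ blocked
  3. zeta → nu ← eps → theta ← alpha — nu:collider[open]; eps:fork[open]; theta:collider[blocks] ⇒ blocked
At least one path is unblocked, so d-separation fails.

No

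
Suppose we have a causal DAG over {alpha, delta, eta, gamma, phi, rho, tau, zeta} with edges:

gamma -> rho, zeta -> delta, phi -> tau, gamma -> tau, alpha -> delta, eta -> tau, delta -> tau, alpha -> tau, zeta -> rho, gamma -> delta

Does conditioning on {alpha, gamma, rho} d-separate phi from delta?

Yes

We examine all 4 paths between phi and delta:
Path 1: phi → tau ← alpha → delta
  tau is a collider here and neither tau nor any of its descendants is conditioned on, so the collider stays closed — the path is blocked at tau.
Path 2: phi → tau ← gamma → rho ← zeta → delta
  tau is a collider here and neither tau nor any of its descendants is conditioned on, so the collider stays closed — the path is blocked at tau.
Path 3: phi → tau ← gamma → delta
  tau is a collider here and neither tau nor any of its descendants is conditioned on, so the collider stays closed — the path is blocked at tau.
Path 4: phi → tau ← delta
  tau is a collider here and neither tau nor any of its descendants is conditioned on, so the collider stays closed — the path is blocked at tau.
Since every path is blocked, d-separation holds.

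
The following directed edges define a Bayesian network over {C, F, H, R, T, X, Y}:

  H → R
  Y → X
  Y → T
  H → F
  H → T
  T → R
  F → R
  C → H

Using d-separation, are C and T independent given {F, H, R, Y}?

Yes — C and T are d-separated given {F, H, R, Y}.

Enumerating the 3 paths from C to T and testing each for blocking by {F, H, R, Y}:
Path 1: C → H → T
  H is a chain here and H is conditioned on, so the path is blocked at H.
Path 2: C → H → R ← T
  H is a chain here and H is conditioned on, so the path is blocked at H.
Path 3: C → H → F → R ← T
  H is a chain here and H is conditioned on, so the path is blocked at H.
Since every path is blocked, d-separation holds.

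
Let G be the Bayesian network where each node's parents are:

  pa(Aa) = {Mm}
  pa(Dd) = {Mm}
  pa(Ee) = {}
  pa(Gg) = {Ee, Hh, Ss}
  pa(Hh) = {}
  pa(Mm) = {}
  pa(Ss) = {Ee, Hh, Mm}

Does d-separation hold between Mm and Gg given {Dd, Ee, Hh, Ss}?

We examine all 3 paths between Mm and Gg:
Path 1: Mm → Ss ← Ee → Gg
  Ee is a fork here and Ee is conditioned on, so the path is blocked at Ee.
Path 2: Mm → Ss ← Hh → Gg
  Hh is a fork here and Hh is conditioned on, so the path is blocked at Hh.
Path 3: Mm → Ss → Gg
  Ss is a chain here and Ss is conditioned on, so the path is blocked at Ss.
Every path is blocked, so Mm and Gg are d-separated given {Dd, Ee, Hh, Ss}.

Yes — Mm and Gg are d-separated given {Dd, Ee, Hh, Ss}.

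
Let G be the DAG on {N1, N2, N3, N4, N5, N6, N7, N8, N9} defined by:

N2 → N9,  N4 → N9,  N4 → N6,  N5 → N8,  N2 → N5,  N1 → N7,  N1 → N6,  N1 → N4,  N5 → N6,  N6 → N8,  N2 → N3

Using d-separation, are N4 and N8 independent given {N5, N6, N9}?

6 paths connect N4 and N8; each must be blocked for d-separation to hold:
  1. N4 → N9 ← N2 → N5 → N8 — N9:collider[open]; N2:fork[open]; N5:chain[blocks] ⇒ blocked
  2. N4 → N9 ← N2 → N5 → N6 → N8 — N9:collider[open]; N2:fork[open]; N5:chain[blocks]; N6:chain[blocks] ⇒ blocked
  3. N4 ← N1 → N6 → N8 — N1:fork[open]; N6:chain[blocks] ⇒ blocked
  4. N4 ← N1 → N6 ← N5 → N8 — N1:fork[open]; N6:collider[open]; N5:fork[blocks] ⇒ blocked
  5. N4 → N6 → N8 — N6:chain[blocks] ⇒ blocked
  6. N4 → N6 ← N5 → N8 — N6:collider[open]; N5:fork[blocks] ⇒ blocked
Every path is blocked, so N4 and N8 are d-separated given {N5, N6, N9}.

Yes — N4 and N8 are d-separated given {N5, N6, N9}.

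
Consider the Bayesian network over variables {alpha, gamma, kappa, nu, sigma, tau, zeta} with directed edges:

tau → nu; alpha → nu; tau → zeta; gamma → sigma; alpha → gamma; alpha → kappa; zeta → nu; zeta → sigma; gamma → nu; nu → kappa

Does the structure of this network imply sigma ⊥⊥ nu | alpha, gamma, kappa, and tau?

No — sigma and nu are not d-separated given {alpha, gamma, kappa, tau}.

There are 5 undirected paths between sigma and nu; checking each against the conditioning set {alpha, gamma, kappa, tau}:
Path 1: sigma ← gamma → nu
  gamma is a fork here and gamma is conditioned on, so the path is blocked at gamma.
Path 2: sigma ← gamma ← alpha → nu
  gamma is a chain here and gamma is conditioned on, so the path is blocked at gamma.
Path 3: sigma ← gamma ← alpha → kappa ← nu
  gamma is a chain here and gamma is conditioned on, so the path is blocked at gamma.
Path 4: sigma ← zeta ← tau → nu
  tau is a fork here and tau is conditioned on, so the path is blocked at tau.
Path 5: sigma ← zeta → nu
  zeta is a fork and zeta is not conditioned on — no node blocks this path, so it is active.
At least one path is unblocked, so d-separation fails.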